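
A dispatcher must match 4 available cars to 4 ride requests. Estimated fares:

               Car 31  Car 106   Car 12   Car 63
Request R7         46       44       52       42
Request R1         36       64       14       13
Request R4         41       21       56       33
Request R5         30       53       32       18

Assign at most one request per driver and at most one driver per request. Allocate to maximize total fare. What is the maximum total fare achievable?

Optimal: Car 31→Request R5 ($30), Car 106→Request R1 ($64), Car 12→Request R4 ($56), Car 63→Request R7 ($42) — total 30+64+56+42 = $192.
Row-greedy (each driver in turn takes its best remaining request) gives $184, worse by 8.
Next-best assignment: Car 31→Request R1, Car 106→Request R5, Car 12→Request R4, Car 63→Request R7 = $187.
Swapping Car 63↔Car 12 (Car 63→Request R4 $33, Car 12→Request R7 $52) loses 13.
Checked against all permutations: $192 is optimal.

Max total: $192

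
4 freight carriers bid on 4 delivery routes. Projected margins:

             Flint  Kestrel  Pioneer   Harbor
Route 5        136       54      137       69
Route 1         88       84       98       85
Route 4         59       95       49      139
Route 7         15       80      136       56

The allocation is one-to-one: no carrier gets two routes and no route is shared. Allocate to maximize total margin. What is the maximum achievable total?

Treat this as an assignment problem: match each carrier to one route.
Optimal: Flint→Route 5 ($136k), Kestrel→Route 1 ($84k), Pioneer→Route 7 ($136k), Harbor→Route 4 ($139k) — total 136+84+136+139 = $495k.
Row-greedy (each carrier in turn takes its best remaining route) gives $452k, worse by 43.

Maximum total: $495k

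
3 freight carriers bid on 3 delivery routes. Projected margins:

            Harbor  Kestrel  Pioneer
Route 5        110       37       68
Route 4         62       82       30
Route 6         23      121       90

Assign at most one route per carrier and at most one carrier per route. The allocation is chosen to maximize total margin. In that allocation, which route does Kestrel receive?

Optimal: Harbor→Route 5 ($110k), Kestrel→Route 4 ($82k), Pioneer→Route 6 ($90k) — total 110+82+90 = $282k.
Row-greedy (each carrier in turn takes its best remaining route) gives $261k, worse by 21.
Next-best assignment: Harbor→Route 5, Kestrel→Route 6, Pioneer→Route 4 = $261k.
Kestrel's own top route is Route 6 ($121k), but forcing Kestrel→Route 6 and reassigning the rest optimally gives only $261k — worse by 21.

Kestrel receives Route 4.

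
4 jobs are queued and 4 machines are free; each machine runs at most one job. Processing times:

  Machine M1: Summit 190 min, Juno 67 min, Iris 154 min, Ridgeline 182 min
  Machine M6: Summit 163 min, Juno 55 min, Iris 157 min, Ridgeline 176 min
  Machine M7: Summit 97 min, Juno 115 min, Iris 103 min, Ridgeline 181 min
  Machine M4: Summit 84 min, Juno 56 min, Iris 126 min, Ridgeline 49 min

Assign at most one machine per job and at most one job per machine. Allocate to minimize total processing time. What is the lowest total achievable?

Min total: 355 min

This is the linear assignment problem.
Optimal: Summit→Machine M7 (97 min), Juno→Machine M6 (55 min), Iris→Machine M1 (154 min), Ridgeline→Machine M4 (49 min) — total 97+55+154+49 = 355 min.
Row-greedy (each job in turn takes its cheapest remaining machine) gives 424 min, worse by 69.
Next-best assignment: Summit→Machine M7, Juno→Machine M1, Iris→Machine M6, Ridgeline→Machine M4 = 370 min.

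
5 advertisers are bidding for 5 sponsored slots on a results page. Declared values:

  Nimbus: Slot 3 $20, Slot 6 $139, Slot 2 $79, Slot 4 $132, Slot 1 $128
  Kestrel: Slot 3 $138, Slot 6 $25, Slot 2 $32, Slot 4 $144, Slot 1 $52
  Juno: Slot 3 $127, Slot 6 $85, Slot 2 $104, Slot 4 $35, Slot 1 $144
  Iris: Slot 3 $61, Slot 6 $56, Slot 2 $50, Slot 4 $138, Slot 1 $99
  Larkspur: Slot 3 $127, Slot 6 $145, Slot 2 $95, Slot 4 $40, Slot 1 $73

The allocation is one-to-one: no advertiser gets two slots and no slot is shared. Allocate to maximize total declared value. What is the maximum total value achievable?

Max total: $654

Optimal: Nimbus→Slot 6 ($139), Kestrel→Slot 3 ($138), Juno→Slot 1 ($144), Iris→Slot 4 ($138), Larkspur→Slot 2 ($95) — total 139+138+144+138+95 = $654.
Row-greedy (each advertiser in turn takes its best remaining slot) gives $583, worse by 71.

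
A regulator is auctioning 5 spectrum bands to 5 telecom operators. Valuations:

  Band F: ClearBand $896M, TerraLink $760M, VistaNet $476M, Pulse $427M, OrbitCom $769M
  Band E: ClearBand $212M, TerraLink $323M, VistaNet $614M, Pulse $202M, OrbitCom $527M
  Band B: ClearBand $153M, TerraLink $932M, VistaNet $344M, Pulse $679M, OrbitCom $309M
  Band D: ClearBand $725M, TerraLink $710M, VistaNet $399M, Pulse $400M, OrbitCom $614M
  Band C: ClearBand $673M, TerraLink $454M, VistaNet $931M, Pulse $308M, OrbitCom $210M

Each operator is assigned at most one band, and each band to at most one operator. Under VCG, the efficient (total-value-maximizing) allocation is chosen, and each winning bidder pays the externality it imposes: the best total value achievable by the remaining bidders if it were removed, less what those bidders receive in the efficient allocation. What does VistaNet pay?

Efficient allocation: ClearBand→Band F ($896M), TerraLink→Band D ($710M), VistaNet→Band C ($931M), Pulse→Band B ($679M), OrbitCom→Band E ($527M); total welfare W = $3743M.
VistaNet receives Band C at value $931M, so the others get W − 931 = $2812M.
Without VistaNet: best allocation of the remaining 4 bidders over all 5 bands is ClearBand→Band C ($673M), TerraLink→Band D ($710M), Pulse→Band B ($679M), OrbitCom→Band F ($769M), total $2831M.
VCG payment = (others' best without VistaNet) − (others' welfare with VistaNet) = 2831 − 2812 = $19M.

VistaNet pays $19M.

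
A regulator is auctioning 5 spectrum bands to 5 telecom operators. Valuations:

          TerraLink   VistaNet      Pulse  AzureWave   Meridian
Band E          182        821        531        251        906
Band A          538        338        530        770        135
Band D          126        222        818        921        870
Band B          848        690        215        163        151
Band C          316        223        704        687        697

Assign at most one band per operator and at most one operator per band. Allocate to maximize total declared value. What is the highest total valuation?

Max total: $4013M

This is the linear assignment problem.
Optimal: TerraLink→Band B ($848M), VistaNet→Band E ($821M), Pulse→Band C ($704M), AzureWave→Band A ($770M), Meridian→Band D ($870M) — total 848+821+704+770+870 = $4013M.
Max-entry greedy (repeatedly take the single best remaining cell) gives $3717M, worse by 296.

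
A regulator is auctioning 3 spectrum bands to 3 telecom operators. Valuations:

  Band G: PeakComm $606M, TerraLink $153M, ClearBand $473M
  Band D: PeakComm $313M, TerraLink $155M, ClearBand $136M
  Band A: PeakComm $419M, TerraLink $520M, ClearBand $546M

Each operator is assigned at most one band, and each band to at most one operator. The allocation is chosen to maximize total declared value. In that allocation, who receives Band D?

TerraLink receives Band D.

Optimal: PeakComm→Band G ($606M), TerraLink→Band D ($155M), ClearBand→Band A ($546M) — total 606+155+546 = $1307M.
Next-best assignment: PeakComm→Band D, TerraLink→Band A, ClearBand→Band G = $1306M.
Swapping TerraLink↔ClearBand (TerraLink→Band A $520M, ClearBand→Band D $136M) loses 45.
Checked against all permutations: $1307M is optimal.
TerraLink's own top band is Band A ($520M), but forcing TerraLink→Band A and reassigning the rest optimally gives only $1306M — worse by 1.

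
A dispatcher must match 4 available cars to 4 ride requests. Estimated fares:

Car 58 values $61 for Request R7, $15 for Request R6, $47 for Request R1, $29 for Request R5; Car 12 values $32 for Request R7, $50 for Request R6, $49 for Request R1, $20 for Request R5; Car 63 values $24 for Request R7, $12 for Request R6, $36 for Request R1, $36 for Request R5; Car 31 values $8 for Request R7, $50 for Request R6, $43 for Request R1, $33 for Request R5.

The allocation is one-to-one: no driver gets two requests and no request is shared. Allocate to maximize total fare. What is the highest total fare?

Max total: $196

Optimal: Car 58→Request R7 ($61), Car 12→Request R1 ($49), Car 63→Request R5 ($36), Car 31→Request R6 ($50) — total 61+49+36+50 = $196.
Next-best assignment: Car 58→Request R7, Car 12→Request R6, Car 63→Request R5, Car 31→Request R1 = $190.
Swapping Car 12↔Car 31 (Car 12→Request R6 $50, Car 31→Request R1 $43) loses 6.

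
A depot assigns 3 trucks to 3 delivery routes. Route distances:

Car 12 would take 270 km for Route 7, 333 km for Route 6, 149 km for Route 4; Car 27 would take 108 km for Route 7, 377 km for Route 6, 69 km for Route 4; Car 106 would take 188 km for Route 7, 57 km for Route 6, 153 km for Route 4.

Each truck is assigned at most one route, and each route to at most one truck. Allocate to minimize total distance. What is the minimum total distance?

Optimal: Car 12→Route 4 (149 km), Car 27→Route 7 (108 km), Car 106→Route 6 (57 km) — total 149+108+57 = 314 km.
Min-entry greedy (repeatedly take the single cheapest remaining cell) gives 396 km, worse by 82.
Next-best assignment: Car 12→Route 7, Car 27→Route 4, Car 106→Route 6 = 396 km.

Min total: 314 km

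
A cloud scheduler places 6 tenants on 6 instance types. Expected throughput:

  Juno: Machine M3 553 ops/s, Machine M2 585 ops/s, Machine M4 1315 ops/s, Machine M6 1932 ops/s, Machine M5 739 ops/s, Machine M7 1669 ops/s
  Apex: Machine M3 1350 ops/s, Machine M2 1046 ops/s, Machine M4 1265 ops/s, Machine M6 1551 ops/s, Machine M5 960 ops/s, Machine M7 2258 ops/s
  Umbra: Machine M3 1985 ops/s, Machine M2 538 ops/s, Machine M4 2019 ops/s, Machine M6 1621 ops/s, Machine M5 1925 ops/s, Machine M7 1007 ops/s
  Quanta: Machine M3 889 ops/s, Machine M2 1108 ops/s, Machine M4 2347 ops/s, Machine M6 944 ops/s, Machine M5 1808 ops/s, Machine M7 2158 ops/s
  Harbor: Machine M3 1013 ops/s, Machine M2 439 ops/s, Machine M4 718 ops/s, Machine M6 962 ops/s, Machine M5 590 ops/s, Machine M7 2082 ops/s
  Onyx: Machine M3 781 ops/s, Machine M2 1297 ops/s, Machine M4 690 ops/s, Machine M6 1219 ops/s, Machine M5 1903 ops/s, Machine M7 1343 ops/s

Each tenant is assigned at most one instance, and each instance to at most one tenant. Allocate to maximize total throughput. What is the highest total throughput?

Optimal: Juno→Machine M6 (1932 ops/s), Apex→Machine M2 (1046 ops/s), Umbra→Machine M3 (1985 ops/s), Quanta→Machine M4 (2347 ops/s), Harbor→Machine M7 (2082 ops/s), Onyx→Machine M5 (1903 ops/s) — total 1932+1046+1985+2347+2082+1903 = 11295 ops/s.
Max-entry greedy (repeatedly take the single best remaining cell) gives 10864 ops/s, worse by 431.

Max total: 11295 ops/s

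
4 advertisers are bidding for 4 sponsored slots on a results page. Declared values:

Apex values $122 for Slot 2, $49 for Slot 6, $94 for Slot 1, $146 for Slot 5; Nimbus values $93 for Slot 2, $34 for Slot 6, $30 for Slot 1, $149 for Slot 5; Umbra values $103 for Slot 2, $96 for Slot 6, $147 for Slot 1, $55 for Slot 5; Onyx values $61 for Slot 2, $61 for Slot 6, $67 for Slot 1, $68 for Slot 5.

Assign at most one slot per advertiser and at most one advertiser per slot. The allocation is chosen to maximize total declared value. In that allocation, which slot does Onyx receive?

Onyx receives Slot 6.

This is the linear assignment problem.
Optimal: Apex→Slot 2 ($122), Nimbus→Slot 5 ($149), Umbra→Slot 1 ($147), Onyx→Slot 6 ($61) — total 122+149+147+61 = $479.
Column-greedy (each slot in turn goes to its best remaining advertiser) gives $434, worse by 45.
Next-best assignment: Apex→Slot 5, Nimbus→Slot 2, Umbra→Slot 1, Onyx→Slot 6 = $447.
No other one-to-one assignment exceeds $479.
Onyx's own top slot is Slot 5 ($68), but forcing Onyx→Slot 5 and reassigning the rest optimally gives only $371 — worse by 108.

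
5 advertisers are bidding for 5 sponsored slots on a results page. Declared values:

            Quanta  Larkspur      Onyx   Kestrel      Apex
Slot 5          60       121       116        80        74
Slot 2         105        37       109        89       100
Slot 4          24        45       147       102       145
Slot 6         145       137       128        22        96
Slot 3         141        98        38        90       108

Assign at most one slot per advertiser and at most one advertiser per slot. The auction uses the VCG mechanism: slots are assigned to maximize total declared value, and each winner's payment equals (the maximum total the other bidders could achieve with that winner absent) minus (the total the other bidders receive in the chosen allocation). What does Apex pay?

Apex pays $31.

Efficient allocation: Quanta→Slot 3 ($141), Larkspur→Slot 6 ($137), Onyx→Slot 5 ($116), Kestrel→Slot 2 ($89), Apex→Slot 4 ($145); total welfare W = $628.
Apex receives Slot 4 at value $145, so the others get W − 145 = $483.
Without Apex: best allocation of the remaining 4 bidders over all 5 slots is Quanta→Slot 3 ($141), Larkspur→Slot 6 ($137), Onyx→Slot 4 ($147), Kestrel→Slot 2 ($89), total $514.
VCG payment = (others' best without Apex) − (others' welfare with Apex) = 514 − 483 = $31.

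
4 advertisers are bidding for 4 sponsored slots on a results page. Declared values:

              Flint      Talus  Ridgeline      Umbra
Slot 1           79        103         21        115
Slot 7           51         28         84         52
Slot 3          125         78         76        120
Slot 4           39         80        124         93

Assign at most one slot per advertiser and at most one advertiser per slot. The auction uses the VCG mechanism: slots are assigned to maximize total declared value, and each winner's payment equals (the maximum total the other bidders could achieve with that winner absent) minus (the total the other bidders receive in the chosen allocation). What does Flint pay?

Efficient allocation: Flint→Slot 3 ($125), Talus→Slot 1 ($103), Ridgeline→Slot 7 ($84), Umbra→Slot 4 ($93); total welfare W = $405.
Flint receives Slot 3 at value $125, so the others get W − 125 = $280.
Without Flint: best allocation of the remaining 3 bidders over all 4 slots is Talus→Slot 1 ($103), Ridgeline→Slot 4 ($124), Umbra→Slot 3 ($120), total $347.
VCG payment = (others' best without Flint) − (others' welfare with Flint) = 347 − 280 = $67.

Flint pays $67.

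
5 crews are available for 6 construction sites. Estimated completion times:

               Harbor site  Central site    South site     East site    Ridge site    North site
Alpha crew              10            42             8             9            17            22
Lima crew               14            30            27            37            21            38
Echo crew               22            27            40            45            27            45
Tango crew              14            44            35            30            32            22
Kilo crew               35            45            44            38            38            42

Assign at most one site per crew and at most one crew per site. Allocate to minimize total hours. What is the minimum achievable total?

Min total: 108 hours

This is a one-to-one assignment (minimum-cost bipartite matching).
Optimal: Alpha crew→South site (8 hours), Lima crew→Ridge site (21 hours), Echo crew→Central site (27 hours), Tango crew→Harbor site (14 hours), Kilo crew→East site (38 hours) — total 8+21+27+14+38 = 108 hours.
Row-greedy (each crew in turn takes its cheapest remaining site) gives 109 hours, worse by 1.
Next-best assignment: Alpha crew→South site, Lima crew→Harbor site, Echo crew→Central site, Tango crew→North site, Kilo crew→East site = 109 hours.
Swapping Kilo crew↔Echo crew (Kilo crew→Central site 45 hours, Echo crew→East site 45 hours) adds 25.
Every other assignment is strictly worse.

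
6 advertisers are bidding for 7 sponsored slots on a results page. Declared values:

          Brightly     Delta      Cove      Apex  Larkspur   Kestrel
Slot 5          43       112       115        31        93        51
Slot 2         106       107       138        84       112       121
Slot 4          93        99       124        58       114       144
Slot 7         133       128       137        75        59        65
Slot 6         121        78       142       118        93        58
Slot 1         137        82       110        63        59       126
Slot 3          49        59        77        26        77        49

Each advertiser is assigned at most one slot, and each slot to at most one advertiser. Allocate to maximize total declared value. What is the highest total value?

Max total: $760

Optimal: Brightly→Slot 1 ($137), Delta→Slot 5 ($112), Cove→Slot 7 ($137), Apex→Slot 6 ($118), Larkspur→Slot 2 ($112), Kestrel→Slot 4 ($144) — total 137+112+137+118+112+144 = $760.
Column-greedy (each slot in turn goes to its best remaining advertiser) gives $683, worse by 77.
Swapping Cove↔Brightly (Cove→Slot 1 $110, Brightly→Slot 7 $133) loses 31.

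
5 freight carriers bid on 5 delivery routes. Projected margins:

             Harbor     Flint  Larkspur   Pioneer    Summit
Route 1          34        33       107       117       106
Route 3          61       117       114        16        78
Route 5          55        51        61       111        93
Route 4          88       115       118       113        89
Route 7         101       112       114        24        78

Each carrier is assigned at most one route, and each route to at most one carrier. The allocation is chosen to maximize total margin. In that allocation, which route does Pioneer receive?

Pioneer receives Route 5.

Optimal: Harbor→Route 7 ($101k), Flint→Route 3 ($117k), Larkspur→Route 4 ($118k), Pioneer→Route 5 ($111k), Summit→Route 1 ($106k) — total 101+117+118+111+106 = $553k.
Column-greedy (each route in turn goes to its best remaining carrier) gives $546k, worse by 7.
Every other assignment is strictly worse.
Pioneer's own top route is Route 1 ($117k), but forcing Pioneer→Route 1 and reassigning the rest optimally gives only $546k — worse by 7.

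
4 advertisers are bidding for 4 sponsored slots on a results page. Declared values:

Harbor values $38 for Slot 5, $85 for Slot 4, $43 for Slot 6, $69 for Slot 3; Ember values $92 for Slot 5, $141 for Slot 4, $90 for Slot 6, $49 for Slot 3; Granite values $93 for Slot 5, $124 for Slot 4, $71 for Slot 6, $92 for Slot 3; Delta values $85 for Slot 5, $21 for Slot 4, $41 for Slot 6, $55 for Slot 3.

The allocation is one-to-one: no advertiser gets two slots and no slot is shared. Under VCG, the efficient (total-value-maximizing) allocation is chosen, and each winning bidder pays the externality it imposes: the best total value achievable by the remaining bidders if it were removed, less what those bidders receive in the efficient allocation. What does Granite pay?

Granite pays $51.

Efficient allocation: Harbor→Slot 3 ($69), Ember→Slot 6 ($90), Granite→Slot 4 ($124), Delta→Slot 5 ($85); total welfare W = $368.
Granite receives Slot 4 at value $124, so the others get W − 124 = $244.
Without Granite: best allocation of the remaining 3 bidders over all 4 slots is Harbor→Slot 3 ($69), Ember→Slot 4 ($141), Delta→Slot 5 ($85), total $295.
VCG payment = (others' best without Granite) − (others' welfare with Granite) = 295 − 244 = $51.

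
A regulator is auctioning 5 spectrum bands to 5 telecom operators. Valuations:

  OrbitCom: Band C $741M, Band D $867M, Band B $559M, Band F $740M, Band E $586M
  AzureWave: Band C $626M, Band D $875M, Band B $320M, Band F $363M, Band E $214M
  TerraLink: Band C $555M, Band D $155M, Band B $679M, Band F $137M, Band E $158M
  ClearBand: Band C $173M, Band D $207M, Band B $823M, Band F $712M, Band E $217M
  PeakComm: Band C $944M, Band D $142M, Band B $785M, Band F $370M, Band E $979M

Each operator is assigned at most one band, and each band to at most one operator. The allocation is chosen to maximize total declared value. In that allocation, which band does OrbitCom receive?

Optimal: OrbitCom→Band C ($741M), AzureWave→Band D ($875M), TerraLink→Band B ($679M), ClearBand→Band F ($712M), PeakComm→Band E ($979M) — total 741+875+679+712+979 = $3986M.
Row-greedy (each operator in turn takes its best remaining band) gives $3863M, worse by 123.
Next-best assignment: OrbitCom→Band F, AzureWave→Band D, TerraLink→Band C, ClearBand→Band B, PeakComm→Band E = $3972M.
OrbitCom's own top band is Band D ($867M), but forcing OrbitCom→Band D and reassigning the rest optimally gives only $3863M — worse by 123.

OrbitCom receives Band C.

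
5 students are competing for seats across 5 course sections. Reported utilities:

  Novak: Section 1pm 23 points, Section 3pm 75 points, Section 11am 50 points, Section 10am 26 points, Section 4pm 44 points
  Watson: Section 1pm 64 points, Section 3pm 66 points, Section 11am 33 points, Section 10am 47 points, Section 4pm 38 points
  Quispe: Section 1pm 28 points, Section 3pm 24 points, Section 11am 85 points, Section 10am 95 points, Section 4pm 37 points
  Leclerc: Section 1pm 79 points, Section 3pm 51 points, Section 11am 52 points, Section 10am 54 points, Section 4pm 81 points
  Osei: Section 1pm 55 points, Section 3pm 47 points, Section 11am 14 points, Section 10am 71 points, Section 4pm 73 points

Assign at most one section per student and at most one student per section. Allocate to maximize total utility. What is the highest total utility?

This is a one-to-one assignment (maximum-weight bipartite matching).
Optimal: Novak→Section 3pm (75 points), Watson→Section 1pm (64 points), Quispe→Section 11am (85 points), Leclerc→Section 4pm (81 points), Osei→Section 10am (71 points) — total 75+64+85+81+71 = 376 points.
Swapping Leclerc↔Quispe (Leclerc→Section 11am 52 points, Quispe→Section 4pm 37 points) loses 77.
Every other assignment is strictly worse.

Maximum total: 376 points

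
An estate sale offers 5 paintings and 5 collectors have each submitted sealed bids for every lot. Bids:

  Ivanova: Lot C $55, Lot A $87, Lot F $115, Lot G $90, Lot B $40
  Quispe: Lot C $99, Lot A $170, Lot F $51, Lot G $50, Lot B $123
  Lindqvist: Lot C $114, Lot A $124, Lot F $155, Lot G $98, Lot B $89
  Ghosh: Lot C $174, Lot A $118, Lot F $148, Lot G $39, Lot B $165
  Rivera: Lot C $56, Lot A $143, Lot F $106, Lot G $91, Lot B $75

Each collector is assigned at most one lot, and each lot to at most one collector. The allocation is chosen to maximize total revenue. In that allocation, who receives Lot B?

Quispe receives Lot B.

Optimal: Ivanova→Lot G ($90), Quispe→Lot B ($123), Lindqvist→Lot F ($155), Ghosh→Lot C ($174), Rivera→Lot A ($143) — total 90+123+155+174+143 = $685.
Column-greedy (each lot in turn goes to its best remaining collector) gives $630, worse by 55.
Next-best assignment: Ivanova→Lot G, Quispe→Lot A, Lindqvist→Lot F, Ghosh→Lot C, Rivera→Lot B = $664.
Swapping Rivera↔Quispe (Rivera→Lot B $75, Quispe→Lot A $170) loses 21.
Quispe's own top lot is Lot A ($170), but forcing Quispe→Lot A and reassigning the rest optimally gives only $664 — worse by 21.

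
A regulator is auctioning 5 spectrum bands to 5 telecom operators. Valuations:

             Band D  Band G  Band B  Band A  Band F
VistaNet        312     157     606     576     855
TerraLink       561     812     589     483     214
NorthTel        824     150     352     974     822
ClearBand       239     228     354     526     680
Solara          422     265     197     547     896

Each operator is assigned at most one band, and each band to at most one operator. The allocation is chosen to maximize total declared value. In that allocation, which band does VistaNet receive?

VistaNet receives Band B.

Optimal: VistaNet→Band B ($606M), TerraLink→Band G ($812M), NorthTel→Band D ($824M), ClearBand→Band A ($526M), Solara→Band F ($896M) — total 606+812+824+526+896 = $3664M.
Column-greedy (each band in turn goes to its best remaining operator) gives $3469M, worse by 195.
Next-best assignment: VistaNet→Band B, TerraLink→Band G, NorthTel→Band A, ClearBand→Band D, Solara→Band F = $3527M.
VistaNet's own top band is Band F ($855M), but forcing VistaNet→Band F and reassigning the rest optimally gives only $3417M — worse by 247.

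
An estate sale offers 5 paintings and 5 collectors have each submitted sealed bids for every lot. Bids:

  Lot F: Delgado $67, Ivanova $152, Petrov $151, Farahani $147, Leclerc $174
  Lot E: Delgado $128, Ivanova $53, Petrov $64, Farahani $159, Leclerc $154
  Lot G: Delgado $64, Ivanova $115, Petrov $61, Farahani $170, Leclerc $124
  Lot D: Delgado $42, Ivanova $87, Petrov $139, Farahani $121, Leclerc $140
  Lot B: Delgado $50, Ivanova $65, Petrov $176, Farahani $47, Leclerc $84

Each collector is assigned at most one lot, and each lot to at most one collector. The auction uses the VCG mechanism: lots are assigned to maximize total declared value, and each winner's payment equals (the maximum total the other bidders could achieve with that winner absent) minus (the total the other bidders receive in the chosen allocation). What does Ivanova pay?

Ivanova pays $34.

Efficient allocation: Delgado→Lot E ($128), Ivanova→Lot F ($152), Petrov→Lot B ($176), Farahani→Lot G ($170), Leclerc→Lot D ($140); total welfare W = $766.
Ivanova receives Lot F at value $152, so the others get W − 152 = $614.
Without Ivanova: best allocation of the remaining 4 bidders over all 5 lots is Delgado→Lot E ($128), Petrov→Lot B ($176), Farahani→Lot G ($170), Leclerc→Lot F ($174), total $648.
VCG payment = (others' best without Ivanova) − (others' welfare with Ivanova) = 648 − 614 = $34.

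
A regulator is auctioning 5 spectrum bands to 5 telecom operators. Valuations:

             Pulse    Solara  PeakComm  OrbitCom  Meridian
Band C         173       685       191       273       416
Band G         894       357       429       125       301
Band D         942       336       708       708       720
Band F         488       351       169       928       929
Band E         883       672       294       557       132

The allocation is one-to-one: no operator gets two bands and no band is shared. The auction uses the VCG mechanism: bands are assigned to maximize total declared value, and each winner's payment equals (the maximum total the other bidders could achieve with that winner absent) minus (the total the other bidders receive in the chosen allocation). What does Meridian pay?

Meridian pays $371M.

Efficient allocation: Pulse→Band G ($894M), Solara→Band C ($685M), PeakComm→Band D ($708M), OrbitCom→Band E ($557M), Meridian→Band F ($929M); total welfare W = $3773M.
Meridian receives Band F at value $929M, so the others get W − 929 = $2844M.
Without Meridian: best allocation of the remaining 4 bidders over all 5 bands is Pulse→Band G ($894M), Solara→Band C ($685M), PeakComm→Band D ($708M), OrbitCom→Band F ($928M), total $3215M.
VCG payment = (others' best without Meridian) − (others' welfare with Meridian) = 3215 − 2844 = $371M.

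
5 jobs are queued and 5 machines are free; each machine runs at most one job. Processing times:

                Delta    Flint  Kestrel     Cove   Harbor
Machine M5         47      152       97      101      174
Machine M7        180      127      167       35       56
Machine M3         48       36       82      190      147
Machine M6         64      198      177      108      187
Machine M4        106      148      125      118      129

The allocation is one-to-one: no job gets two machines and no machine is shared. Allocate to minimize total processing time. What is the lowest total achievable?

Minimum total: 361 min

Optimal: Delta→Machine M6 (64 min), Flint→Machine M3 (36 min), Kestrel→Machine M5 (97 min), Cove→Machine M7 (35 min), Harbor→Machine M4 (129 min) — total 64+36+97+35+129 = 361 min.
Min-entry greedy (repeatedly take the single cheapest remaining cell) gives 430 min, worse by 69.
Every other assignment is strictly worse.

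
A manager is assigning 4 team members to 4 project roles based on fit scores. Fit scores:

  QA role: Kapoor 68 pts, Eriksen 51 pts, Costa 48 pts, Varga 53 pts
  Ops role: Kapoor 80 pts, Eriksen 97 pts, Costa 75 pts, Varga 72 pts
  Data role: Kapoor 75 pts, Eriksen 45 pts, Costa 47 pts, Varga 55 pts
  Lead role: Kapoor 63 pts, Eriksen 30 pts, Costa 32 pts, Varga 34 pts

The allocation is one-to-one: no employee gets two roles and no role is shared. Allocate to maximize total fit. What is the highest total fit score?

Optimal: Kapoor→Lead role (63 pts), Eriksen→Ops role (97 pts), Costa→QA role (48 pts), Varga→Data role (55 pts) — total 63+97+48+55 = 263 pts.
Row-greedy (each employee in turn takes its best remaining role) gives 212 pts, worse by 51.
No other one-to-one assignment exceeds 263 pts.

Max total: 263 pts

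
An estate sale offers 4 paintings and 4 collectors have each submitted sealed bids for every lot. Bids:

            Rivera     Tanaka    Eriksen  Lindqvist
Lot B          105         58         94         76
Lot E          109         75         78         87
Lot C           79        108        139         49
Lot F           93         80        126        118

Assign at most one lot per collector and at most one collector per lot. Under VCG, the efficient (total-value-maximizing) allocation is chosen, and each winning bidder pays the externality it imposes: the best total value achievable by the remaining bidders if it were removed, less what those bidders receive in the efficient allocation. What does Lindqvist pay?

Lindqvist pays $24.

Efficient allocation: Rivera→Lot B ($105), Tanaka→Lot E ($75), Eriksen→Lot C ($139), Lindqvist→Lot F ($118); total welfare W = $437.
Lindqvist receives Lot F at value $118, so the others get W − 118 = $319.
Without Lindqvist: best allocation of the remaining 3 bidders over all 4 lots is Rivera→Lot E ($109), Tanaka→Lot C ($108), Eriksen→Lot F ($126), total $343.
VCG payment = (others' best without Lindqvist) − (others' welfare with Lindqvist) = 343 − 319 = $24.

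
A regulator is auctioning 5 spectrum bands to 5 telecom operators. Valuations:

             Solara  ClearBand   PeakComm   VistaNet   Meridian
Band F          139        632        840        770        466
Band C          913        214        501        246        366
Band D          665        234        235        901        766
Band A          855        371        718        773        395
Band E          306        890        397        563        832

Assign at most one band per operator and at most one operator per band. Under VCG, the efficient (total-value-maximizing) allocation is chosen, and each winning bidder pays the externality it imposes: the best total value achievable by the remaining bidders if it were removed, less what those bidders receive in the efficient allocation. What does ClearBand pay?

Efficient allocation: Solara→Band C ($913M), ClearBand→Band E ($890M), PeakComm→Band F ($840M), VistaNet→Band A ($773M), Meridian→Band D ($766M); total welfare W = $4182M.
ClearBand receives Band E at value $890M, so the others get W − 890 = $3292M.
Without ClearBand: best allocation of the remaining 4 bidders over all 5 bands is Solara→Band C ($913M), PeakComm→Band F ($840M), VistaNet→Band D ($901M), Meridian→Band E ($832M), total $3486M.
VCG payment = (others' best without ClearBand) − (others' welfare with ClearBand) = 3486 − 3292 = $194M.

ClearBand pays $194M.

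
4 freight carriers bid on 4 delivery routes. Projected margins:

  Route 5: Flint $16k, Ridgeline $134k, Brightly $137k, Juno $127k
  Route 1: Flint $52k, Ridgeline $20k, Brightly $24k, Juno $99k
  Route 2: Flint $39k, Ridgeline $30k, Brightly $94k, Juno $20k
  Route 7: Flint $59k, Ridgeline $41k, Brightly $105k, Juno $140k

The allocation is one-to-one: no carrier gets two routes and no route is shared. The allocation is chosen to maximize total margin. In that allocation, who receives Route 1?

Flint receives Route 1.

Treat this as an assignment problem: match each carrier to one route.
Optimal: Flint→Route 1 ($52k), Ridgeline→Route 5 ($134k), Brightly→Route 2 ($94k), Juno→Route 7 ($140k) — total 52+134+94+140 = $420k.
Max-entry greedy (repeatedly take the single best remaining cell) gives $359k, worse by 61.
Next-best assignment: Flint→Route 7, Ridgeline→Route 5, Brightly→Route 2, Juno→Route 1 = $386k.
Checked against all permutations: $420k is optimal.
Flint's own top route is Route 7 ($59k), but forcing Flint→Route 7 and reassigning the rest optimally gives only $386k — worse by 34.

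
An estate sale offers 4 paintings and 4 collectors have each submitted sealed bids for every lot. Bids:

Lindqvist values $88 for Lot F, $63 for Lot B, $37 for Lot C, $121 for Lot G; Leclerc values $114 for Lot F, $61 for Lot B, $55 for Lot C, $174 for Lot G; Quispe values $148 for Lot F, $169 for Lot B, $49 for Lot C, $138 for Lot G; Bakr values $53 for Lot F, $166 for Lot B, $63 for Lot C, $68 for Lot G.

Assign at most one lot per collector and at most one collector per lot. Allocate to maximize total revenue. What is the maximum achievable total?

Maximum total: $525

This is the linear assignment problem.
Optimal: Lindqvist→Lot C ($37), Leclerc→Lot G ($174), Quispe→Lot F ($148), Bakr→Lot B ($166) — total 37+174+148+166 = $525.
Column-greedy (each lot in turn goes to its best remaining collector) gives $490, worse by 35.
Checked against all permutations: $525 is optimal.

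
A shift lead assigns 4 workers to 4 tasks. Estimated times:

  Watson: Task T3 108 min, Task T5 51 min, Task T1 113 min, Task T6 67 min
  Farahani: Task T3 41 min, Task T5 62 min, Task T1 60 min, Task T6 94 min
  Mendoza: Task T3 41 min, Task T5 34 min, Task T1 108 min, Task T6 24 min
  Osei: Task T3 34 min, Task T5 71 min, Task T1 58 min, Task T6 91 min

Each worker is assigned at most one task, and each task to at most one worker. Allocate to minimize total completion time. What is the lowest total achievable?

Min total: 169 min

Optimal: Watson→Task T5 (51 min), Farahani→Task T1 (60 min), Mendoza→Task T6 (24 min), Osei→Task T3 (34 min) — total 51+60+24+34 = 169 min.
Column-greedy (each task in turn goes to its cheapest remaining worker) gives 195 min, worse by 26.
Next-best assignment: Watson→Task T5, Farahani→Task T3, Mendoza→Task T6, Osei→Task T1 = 174 min.
Swapping Osei↔Mendoza (Osei→Task T6 91 min, Mendoza→Task T3 41 min) adds 74.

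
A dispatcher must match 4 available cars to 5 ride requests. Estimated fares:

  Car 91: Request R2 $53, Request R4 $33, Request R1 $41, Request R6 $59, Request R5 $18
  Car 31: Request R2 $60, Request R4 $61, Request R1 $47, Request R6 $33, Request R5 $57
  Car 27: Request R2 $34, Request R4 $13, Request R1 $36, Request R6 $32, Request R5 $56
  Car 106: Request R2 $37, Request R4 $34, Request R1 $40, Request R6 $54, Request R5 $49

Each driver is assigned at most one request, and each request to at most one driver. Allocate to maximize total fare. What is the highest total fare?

Maximum total: $224

This is the linear assignment problem.
Optimal: Car 91→Request R2 ($53), Car 31→Request R4 ($61), Car 27→Request R5 ($56), Car 106→Request R6 ($54) — total 53+61+56+54 = $224.
Max-entry greedy (repeatedly take the single best remaining cell) gives $216, worse by 8.
Swapping Car 106↔Car 31 (Car 106→Request R4 $34, Car 31→Request R6 $33) loses 48.
No other one-to-one assignment exceeds $224.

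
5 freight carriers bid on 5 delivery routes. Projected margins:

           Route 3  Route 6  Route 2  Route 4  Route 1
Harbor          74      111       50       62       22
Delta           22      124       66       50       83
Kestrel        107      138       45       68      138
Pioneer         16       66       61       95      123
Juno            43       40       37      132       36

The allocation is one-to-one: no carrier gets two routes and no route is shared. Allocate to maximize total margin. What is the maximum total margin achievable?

This is the linear assignment problem.
Optimal: Harbor→Route 6 ($111k), Delta→Route 2 ($66k), Kestrel→Route 3 ($107k), Pioneer→Route 1 ($123k), Juno→Route 4 ($132k) — total 111+66+107+123+132 = $539k.
Max-entry greedy (repeatedly take the single best remaining cell) gives $533k, worse by 6.
Next-best assignment: Harbor→Route 2, Delta→Route 6, Kestrel→Route 3, Pioneer→Route 1, Juno→Route 4 = $536k.
Checked against all permutations: $539k is optimal.

Maximum total: $539k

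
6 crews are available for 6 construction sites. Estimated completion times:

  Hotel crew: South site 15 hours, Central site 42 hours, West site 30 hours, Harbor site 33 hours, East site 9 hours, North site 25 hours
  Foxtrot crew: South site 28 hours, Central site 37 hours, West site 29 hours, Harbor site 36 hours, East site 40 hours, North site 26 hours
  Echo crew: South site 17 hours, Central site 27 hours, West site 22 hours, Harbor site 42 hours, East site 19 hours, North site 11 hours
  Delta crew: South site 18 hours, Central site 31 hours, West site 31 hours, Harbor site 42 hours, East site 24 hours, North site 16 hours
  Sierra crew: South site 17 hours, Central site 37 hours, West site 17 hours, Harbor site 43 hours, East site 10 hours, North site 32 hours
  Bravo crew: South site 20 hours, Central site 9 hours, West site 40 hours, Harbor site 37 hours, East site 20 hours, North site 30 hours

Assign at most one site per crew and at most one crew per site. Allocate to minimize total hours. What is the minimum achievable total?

Optimal: Hotel crew→East site (9 hours), Foxtrot crew→Harbor site (36 hours), Echo crew→North site (11 hours), Delta crew→South site (18 hours), Sierra crew→West site (17 hours), Bravo crew→Central site (9 hours) — total 9+36+11+18+17+9 = 100 hours.
Min-entry greedy (repeatedly take the single cheapest remaining cell) gives 117 hours, worse by 17.

Min total: 100 hours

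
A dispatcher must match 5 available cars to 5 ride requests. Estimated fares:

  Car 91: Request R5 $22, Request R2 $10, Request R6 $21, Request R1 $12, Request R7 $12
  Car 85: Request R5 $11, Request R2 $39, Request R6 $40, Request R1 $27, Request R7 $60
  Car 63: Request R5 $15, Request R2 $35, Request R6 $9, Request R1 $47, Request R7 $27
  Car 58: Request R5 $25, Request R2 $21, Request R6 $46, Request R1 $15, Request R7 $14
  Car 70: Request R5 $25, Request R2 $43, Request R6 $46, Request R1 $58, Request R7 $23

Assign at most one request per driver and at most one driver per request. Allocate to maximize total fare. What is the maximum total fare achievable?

Max total: $221

Optimal: Car 91→Request R5 ($22), Car 85→Request R7 ($60), Car 63→Request R2 ($35), Car 58→Request R6 ($46), Car 70→Request R1 ($58) — total 22+60+35+46+58 = $221.
Column-greedy (each request in turn goes to its best remaining driver) gives $167, worse by 54.
Next-best assignment: Car 91→Request R5, Car 85→Request R7, Car 63→Request R1, Car 58→Request R6, Car 70→Request R2 = $218.
Swapping Car 85↔Car 63 (Car 85→Request R2 $39, Car 63→Request R7 $27) loses 29.
Checked against all permutations: $221 is optimal.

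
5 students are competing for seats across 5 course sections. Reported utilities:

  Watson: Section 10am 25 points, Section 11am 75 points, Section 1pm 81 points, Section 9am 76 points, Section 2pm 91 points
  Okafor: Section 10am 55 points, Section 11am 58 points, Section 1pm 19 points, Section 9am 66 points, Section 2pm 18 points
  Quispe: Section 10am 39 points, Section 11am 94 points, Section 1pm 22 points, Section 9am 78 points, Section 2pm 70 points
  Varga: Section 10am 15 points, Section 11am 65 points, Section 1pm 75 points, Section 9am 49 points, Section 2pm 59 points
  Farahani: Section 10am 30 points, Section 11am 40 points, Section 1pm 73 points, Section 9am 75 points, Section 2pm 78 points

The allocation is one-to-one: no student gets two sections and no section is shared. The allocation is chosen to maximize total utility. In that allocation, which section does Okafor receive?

Okafor receives Section 10am.

This is a one-to-one assignment (maximum-weight bipartite matching).
Optimal: Watson→Section 2pm (91 points), Okafor→Section 10am (55 points), Quispe→Section 11am (94 points), Varga→Section 1pm (75 points), Farahani→Section 9am (75 points) — total 91+55+94+75+75 = 390 points.
Column-greedy (each section in turn goes to its best remaining student) gives 364 points, worse by 26.
No other one-to-one assignment exceeds 390 points.
Okafor's own top section is Section 9am (66 points), but forcing Okafor→Section 9am and reassigning the rest optimally gives only 356 points — worse by 34.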